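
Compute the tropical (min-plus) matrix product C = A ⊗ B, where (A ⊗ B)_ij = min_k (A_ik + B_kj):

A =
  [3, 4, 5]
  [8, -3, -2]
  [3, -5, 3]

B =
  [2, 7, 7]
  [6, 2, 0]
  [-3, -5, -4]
A ⊗ B =
  [2, 0, 1]
  [-5, -7, -6]
  [0, -3, -5]

Apply the min-plus product entry-by-entry:
  C[0][0] = min over k of (A[0][0] + B[0][0] = 3 + 2 = 5, A[0][1] + B[1][0] = 4 + 6 = 10, A[0][2] + B[2][0] = 5 + -3 = 2) = 2 (attained at k = 2)
  C[0][1] = min over k of (A[0][0] + B[0][1] = 3 + 7 = 10, A[0][1] + B[1][1] = 4 + 2 = 6, A[0][2] + B[2][1] = 5 + -5 = 0) = 0 (attained at k = 2)
  C[0][2] = min over k of (A[0][0] + B[0][2] = 3 + 7 = 10, A[0][1] + B[1][2] = 4 + 0 = 4, A[0][2] + B[2][2] = 5 + -4 = 1) = 1 (attained at k = 2)
  C[1][0] = min over k of (A[1][0] + B[0][0] = 8 + 2 = 10, A[1][1] + B[1][0] = -3 + 6 = 3, A[1][2] + B[2][0] = -2 + -3 = -5) = -5 (attained at k = 2)
  C[1][1] = min over k of (A[1][0] + B[0][1] = 8 + 7 = 15, A[1][1] + B[1][1] = -3 + 2 = -1, A[1][2] + B[2][1] = -2 + -5 = -7) = -7 (attained at k = 2)
  C[1][2] = min over k of (A[1][0] + B[0][2] = 8 + 7 = 15, A[1][1] + B[1][2] = -3 + 0 = -3, A[1][2] + B[2][2] = -2 + -4 = -6) = -6 (attained at k = 2)
  C[2][0] = min over k of (A[2][0] + B[0][0] = 3 + 2 = 5, A[2][1] + B[1][0] = -5 + 6 = 1, A[2][2] + B[2][0] = 3 + -3 = 0) = 0 (attained at k = 2)
  C[2][1] = min over k of (A[2][0] + B[0][1] = 3 + 7 = 10, A[2][1] + B[1][1] = -5 + 2 = -3, A[2][2] + B[2][1] = 3 + -5 = -2) = -3 (attained at k = 1)
  C[2][2] = min over k of (A[2][0] + B[0][2] = 3 + 7 = 10, A[2][1] + B[1][2] = -5 + 0 = -5, A[2][2] + B[2][2] = 3 + -4 = -1) = -5 (attained at k = 1)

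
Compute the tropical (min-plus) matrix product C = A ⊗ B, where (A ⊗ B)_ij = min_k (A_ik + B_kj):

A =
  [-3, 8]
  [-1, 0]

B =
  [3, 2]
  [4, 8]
A ⊗ B =
  [0, -1]
  [2, 1]

Apply the min-plus product entry-by-entry:
  C[0][0] = min over k of (A[0][0] + B[0][0] = -3 + 3 = 0, A[0][1] + B[1][0] = 8 + 4 = 12) = 0 (attained at k = 0)
  C[0][1] = min over k of (A[0][0] + B[0][1] = -3 + 2 = -1, A[0][1] + B[1][1] = 8 + 8 = 16) = -1 (attained at k = 0)
  C[1][0] = min over k of (A[1][0] + B[0][0] = -1 + 3 = 2, A[1][1] + B[1][0] = 0 + 4 = 4) = 2 (attained at k = 0)
  C[1][1] = min over k of (A[1][0] + B[0][1] = -1 + 2 = 1, A[1][1] + B[1][1] = 0 + 8 = 8) = 1 (attained at k = 0)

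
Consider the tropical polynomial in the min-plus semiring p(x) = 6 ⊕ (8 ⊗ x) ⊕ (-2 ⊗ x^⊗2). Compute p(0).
p(0) = -2

A tropical monomial a ⊗ x^⊗i evaluates to a + i · x. Evaluating each term at x = 0:
  Term 0 contributes 6 + 0 · 0 = 6
  Term 1 contributes 8 + 1 · 0 = 8
  Term 2 contributes -2 + 2 · 0 = -2
p(0) = ⊕ of these = min[6, 8, -2] = -2.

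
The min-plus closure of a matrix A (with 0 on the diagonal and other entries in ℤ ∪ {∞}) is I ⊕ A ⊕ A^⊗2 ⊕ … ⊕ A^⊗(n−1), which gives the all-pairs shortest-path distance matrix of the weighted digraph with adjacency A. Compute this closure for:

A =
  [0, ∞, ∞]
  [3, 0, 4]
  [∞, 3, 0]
Closure =
  [0, ∞, ∞]
  [3, 0, 4]
  [6, 3, 0]

This is the Floyd-Warshall all-pairs shortest-path computation. For each intermediate vertex k = 0, 1, …, 2, update dist[i][j] ← min(dist[i][j], dist[i][k] + dist[k][j]). The final matrix gives, for each (i, j), the minimum total weight of any directed path from i to j (possibly empty when i = j).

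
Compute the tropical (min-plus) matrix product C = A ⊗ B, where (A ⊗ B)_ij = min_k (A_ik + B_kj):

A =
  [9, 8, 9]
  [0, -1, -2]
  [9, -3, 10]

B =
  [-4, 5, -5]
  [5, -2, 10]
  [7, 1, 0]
A ⊗ B =
  [5, 6, 4]
  [-4, -3, -5]
  [2, -5, 4]

Apply the min-plus product entry-by-entry:
  C[0][0] = min over k of (A[0][0] + B[0][0] = 9 + -4 = 5, A[0][1] + B[1][0] = 8 + 5 = 13, A[0][2] + B[2][0] = 9 + 7 = 16) = 5 (attained at k = 0)
  C[0][1] = min over k of (A[0][0] + B[0][1] = 9 + 5 = 14, A[0][1] + B[1][1] = 8 + -2 = 6, A[0][2] + B[2][1] = 9 + 1 = 10) = 6 (attained at k = 1)
  C[0][2] = min over k of (A[0][0] + B[0][2] = 9 + -5 = 4, A[0][1] + B[1][2] = 8 + 10 = 18, A[0][2] + B[2][2] = 9 + 0 = 9) = 4 (attained at k = 0)
  C[1][0] = min over k of (A[1][0] + B[0][0] = 0 + -4 = -4, A[1][1] + B[1][0] = -1 + 5 = 4, A[1][2] + B[2][0] = -2 + 7 = 5) = -4 (attained at k = 0)
  C[1][1] = min over k of (A[1][0] + B[0][1] = 0 + 5 = 5, A[1][1] + B[1][1] = -1 + -2 = -3, A[1][2] + B[2][1] = -2 + 1 = -1) = -3 (attained at k = 1)
  C[1][2] = min over k of (A[1][0] + B[0][2] = 0 + -5 = -5, A[1][1] + B[1][2] = -1 + 10 = 9, A[1][2] + B[2][2] = -2 + 0 = -2) = -5 (attained at k = 0)
  C[2][0] = min over k of (A[2][0] + B[0][0] = 9 + -4 = 5, A[2][1] + B[1][0] = -3 + 5 = 2, A[2][2] + B[2][0] = 10 + 7 = 17) = 2 (attained at k = 1)
  C[2][1] = min over k of (A[2][0] + B[0][1] = 9 + 5 = 14, A[2][1] + B[1][1] = -3 + -2 = -5, A[2][2] + B[2][1] = 10 + 1 = 11) = -5 (attained at k = 1)
  C[2][2] = min over k of (A[2][0] + B[0][2] = 9 + -5 = 4, A[2][1] + B[1][2] = -3 + 10 = 7, A[2][2] + B[2][2] = 10 + 0 = 10) = 4 (attained at k = 0)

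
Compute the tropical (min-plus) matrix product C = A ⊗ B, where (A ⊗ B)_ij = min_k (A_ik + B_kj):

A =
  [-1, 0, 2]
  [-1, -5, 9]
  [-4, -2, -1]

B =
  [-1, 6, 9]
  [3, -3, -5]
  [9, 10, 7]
A ⊗ B =
  [-2, -3, -5]
  [-2, -8, -10]
  [-5, -5, -7]

Apply the min-plus product entry-by-entry:
  C[0][0] = min over k of (A[0][0] + B[0][0] = -1 + -1 = -2, A[0][1] + B[1][0] = 0 + 3 = 3, A[0][2] + B[2][0] = 2 + 9 = 11) = -2 (attained at k = 0)
  C[0][1] = min over k of (A[0][0] + B[0][1] = -1 + 6 = 5, A[0][1] + B[1][1] = 0 + -3 = -3, A[0][2] + B[2][1] = 2 + 10 = 12) = -3 (attained at k = 1)
  C[0][2] = min over k of (A[0][0] + B[0][2] = -1 + 9 = 8, A[0][1] + B[1][2] = 0 + -5 = -5, A[0][2] + B[2][2] = 2 + 7 = 9) = -5 (attained at k = 1)
  C[1][0] = min over k of (A[1][0] + B[0][0] = -1 + -1 = -2, A[1][1] + B[1][0] = -5 + 3 = -2, A[1][2] + B[2][0] = 9 + 9 = 18) = -2 (attained at k = 0)
  C[1][1] = min over k of (A[1][0] + B[0][1] = -1 + 6 = 5, A[1][1] + B[1][1] = -5 + -3 = -8, A[1][2] + B[2][1] = 9 + 10 = 19) = -8 (attained at k = 1)
  C[1][2] = min over k of (A[1][0] + B[0][2] = -1 + 9 = 8, A[1][1] + B[1][2] = -5 + -5 = -10, A[1][2] + B[2][2] = 9 + 7 = 16) = -10 (attained at k = 1)
  C[2][0] = min over k of (A[2][0] + B[0][0] = -4 + -1 = -5, A[2][1] + B[1][0] = -2 + 3 = 1, A[2][2] + B[2][0] = -1 + 9 = 8) = -5 (attained at k = 0)
  C[2][1] = min over k of (A[2][0] + B[0][1] = -4 + 6 = 2, A[2][1] + B[1][1] = -2 + -3 = -5, A[2][2] + B[2][1] = -1 + 10 = 9) = -5 (attained at k = 1)
  C[2][2] = min over k of (A[2][0] + B[0][2] = -4 + 9 = 5, A[2][1] + B[1][2] = -2 + -5 = -7, A[2][2] + B[2][2] = -1 + 7 = 6) = -7 (attained at k = 1)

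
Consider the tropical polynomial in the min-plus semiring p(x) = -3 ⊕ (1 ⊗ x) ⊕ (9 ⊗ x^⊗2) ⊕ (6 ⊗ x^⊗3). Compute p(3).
p(3) = -3

A tropical monomial a ⊗ x^⊗i evaluates to a + i · x. Evaluating each term at x = 3:
  Term 0 contributes -3 + 0 · 3 = -3
  Term 1 contributes 1 + 1 · 3 = 4
  Term 2 contributes 9 + 2 · 3 = 15
  Term 3 contributes 6 + 3 · 3 = 15
p(3) = ⊕ of these = min[-3, 4, 15, 15] = -3.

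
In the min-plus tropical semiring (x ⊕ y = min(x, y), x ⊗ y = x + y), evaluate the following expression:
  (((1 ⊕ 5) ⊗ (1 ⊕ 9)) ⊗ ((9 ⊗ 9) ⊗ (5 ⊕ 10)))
(((1 ⊕ 5) ⊗ (1 ⊕ 9)) ⊗ ((9 ⊗ 9) ⊗ (5 ⊕ 10))) = 25

Expand innermost to outermost. Recall ⊕ takes the minimum of its arguments and ⊗ takes their sum. Working out the expression (((1 ⊕ 5) ⊗ (1 ⊕ 9)) ⊗ ((9 ⊗ 9) ⊗ (5 ⊕ 10))) gives 25.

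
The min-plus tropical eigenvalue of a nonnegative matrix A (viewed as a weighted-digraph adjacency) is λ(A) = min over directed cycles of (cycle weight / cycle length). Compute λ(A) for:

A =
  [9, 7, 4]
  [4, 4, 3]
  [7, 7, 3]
λ(A) = 3

Enumerate directed cycles and compute their means (weight / length). Sample:
  cycle 0 → 0: weight = 9, length = 1, mean = 9/1 ≈ 9.000
  cycle 1 → 1: weight = 4, length = 1, mean = 4/1 ≈ 4.000
  cycle 2 → 2: weight = 3, length = 1, mean = 3/1 ≈ 3.000
  cycle 0 → 1 → 0: weight = 11, length = 2, mean = 11/2 ≈ 5.500
  cycle 0 → 2 → 0: weight = 11, length = 2, mean = 11/2 ≈ 5.500
  cycle 1 → 0 → 1: weight = 11, length = 2, mean = 11/2 ≈ 5.500
Minimum mean = 3.000, attained e.g. along the cycle 2 → 2 with weight 3 and length 1. So λ(A) = 3/1 = 3.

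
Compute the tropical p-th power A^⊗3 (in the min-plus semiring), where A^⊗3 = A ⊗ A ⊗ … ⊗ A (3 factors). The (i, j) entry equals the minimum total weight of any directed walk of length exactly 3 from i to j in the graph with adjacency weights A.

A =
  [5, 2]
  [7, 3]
A^⊗3 =
  [12, 8]
  [13, 9]

Each entry (A^⊗3)_ij equals the minimum over all length-3 walks i = v_0 → v_1 → … → v_3 = j of Σ_t A[v_t][v_{t+1}]. For example, for (i, j) = (0, 1) we minimise over 4 possible intermediate vertex sequences; the minimum is 8, attained along the walk 0 → 1 → 1 → 1.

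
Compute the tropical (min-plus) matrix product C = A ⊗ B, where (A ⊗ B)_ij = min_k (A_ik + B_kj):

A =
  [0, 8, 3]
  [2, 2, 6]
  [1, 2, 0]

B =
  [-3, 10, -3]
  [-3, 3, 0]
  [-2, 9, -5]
A ⊗ B =
  [-3, 10, -3]
  [-1, 5, -1]
  [-2, 5, -5]

Apply the min-plus product entry-by-entry:
  C[0][0] = min over k of (A[0][0] + B[0][0] = 0 + -3 = -3, A[0][1] + B[1][0] = 8 + -3 = 5, A[0][2] + B[2][0] = 3 + -2 = 1) = -3 (attained at k = 0)
  C[0][1] = min over k of (A[0][0] + B[0][1] = 0 + 10 = 10, A[0][1] + B[1][1] = 8 + 3 = 11, A[0][2] + B[2][1] = 3 + 9 = 12) = 10 (attained at k = 0)
  C[0][2] = min over k of (A[0][0] + B[0][2] = 0 + -3 = -3, A[0][1] + B[1][2] = 8 + 0 = 8, A[0][2] + B[2][2] = 3 + -5 = -2) = -3 (attained at k = 0)
  C[1][0] = min over k of (A[1][0] + B[0][0] = 2 + -3 = -1, A[1][1] + B[1][0] = 2 + -3 = -1, A[1][2] + B[2][0] = 6 + -2 = 4) = -1 (attained at k = 0)
  C[1][1] = min over k of (A[1][0] + B[0][1] = 2 + 10 = 12, A[1][1] + B[1][1] = 2 + 3 = 5, A[1][2] + B[2][1] = 6 + 9 = 15) = 5 (attained at k = 1)
  C[1][2] = min over k of (A[1][0] + B[0][2] = 2 + -3 = -1, A[1][1] + B[1][2] = 2 + 0 = 2, A[1][2] + B[2][2] = 6 + -5 = 1) = -1 (attained at k = 0)
  C[2][0] = min over k of (A[2][0] + B[0][0] = 1 + -3 = -2, A[2][1] + B[1][0] = 2 + -3 = -1, A[2][2] + B[2][0] = 0 + -2 = -2) = -2 (attained at k = 0)
  C[2][1] = min over k of (A[2][0] + B[0][1] = 1 + 10 = 11, A[2][1] + B[1][1] = 2 + 3 = 5, A[2][2] + B[2][1] = 0 + 9 = 9) = 5 (attained at k = 1)
  C[2][2] = min over k of (A[2][0] + B[0][2] = 1 + -3 = -2, A[2][1] + B[1][2] = 2 + 0 = 2, A[2][2] + B[2][2] = 0 + -5 = -5) = -5 (attained at k = 2)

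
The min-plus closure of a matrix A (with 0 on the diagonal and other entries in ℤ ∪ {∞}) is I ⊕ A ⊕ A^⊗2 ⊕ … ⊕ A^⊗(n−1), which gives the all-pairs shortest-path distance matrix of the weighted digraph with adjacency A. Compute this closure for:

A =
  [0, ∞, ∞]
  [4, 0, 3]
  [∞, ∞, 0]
Closure =
  [0, ∞, ∞]
  [4, 0, 3]
  [∞, ∞, 0]

This is the Floyd-Warshall all-pairs shortest-path computation. For each intermediate vertex k = 0, 1, …, 2, update dist[i][j] ← min(dist[i][j], dist[i][k] + dist[k][j]). The final matrix gives, for each (i, j), the minimum total weight of any directed path from i to j (possibly empty when i = j).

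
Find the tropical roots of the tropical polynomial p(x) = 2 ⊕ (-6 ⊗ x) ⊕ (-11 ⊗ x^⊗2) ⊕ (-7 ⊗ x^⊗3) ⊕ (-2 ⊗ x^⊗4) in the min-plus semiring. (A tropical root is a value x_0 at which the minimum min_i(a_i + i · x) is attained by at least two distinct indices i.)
Roots: {-5, -4, 5, 8}

Each tropical root is a break point of the lower envelope of the lines y = a_i + i · x (there are 5 lines, with slopes 0, 1, ..., 4). Only the lines that attain the minimum somewhere contribute to roots; other lines are dominated. Here the surviving (envelope) indices are i = 4, i = 3, i = 2, i = 1, i = 0.
Intersections between consecutive envelope lines give the roots: for adjacent envelope indices i < j the intersection is x = (a_i − a_j) / (j − i). Reading off the sorted break points: {-5, -4, 5, 8}.
Verification: at each break x_0, at least two indices attain the minimum of min_i(a_i + i · x_0).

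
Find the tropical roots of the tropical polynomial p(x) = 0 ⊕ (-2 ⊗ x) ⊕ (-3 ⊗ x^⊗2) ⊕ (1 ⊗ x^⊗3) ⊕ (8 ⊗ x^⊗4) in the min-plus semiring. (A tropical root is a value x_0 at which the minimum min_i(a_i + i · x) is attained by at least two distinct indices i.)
Roots: {-7, -4, 1, 2}

Each tropical root is a break point of the lower envelope of the lines y = a_i + i · x (there are 5 lines, with slopes 0, 1, ..., 4). Only the lines that attain the minimum somewhere contribute to roots; other lines are dominated. Here the surviving (envelope) indices are i = 4, i = 3, i = 2, i = 1, i = 0.
Intersections between consecutive envelope lines give the roots: for adjacent envelope indices i < j the intersection is x = (a_i − a_j) / (j − i). Reading off the sorted break points: {-7, -4, 1, 2}.
Verification: at each break x_0, at least two indices attain the minimum of min_i(a_i + i · x_0).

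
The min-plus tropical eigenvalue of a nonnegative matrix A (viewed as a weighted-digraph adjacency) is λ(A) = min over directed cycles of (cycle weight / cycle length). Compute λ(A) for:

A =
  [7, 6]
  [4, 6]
λ(A) = 5

Enumerate directed cycles and compute their means (weight / length). Sample:
  cycle 0 → 0: weight = 7, length = 1, mean = 7/1 ≈ 7.000
  cycle 1 → 1: weight = 6, length = 1, mean = 6/1 ≈ 6.000
  cycle 0 → 1 → 0: weight = 10, length = 2, mean = 10/2 ≈ 5.000
  cycle 1 → 0 → 1: weight = 10, length = 2, mean = 10/2 ≈ 5.000
Minimum mean = 5.000, attained e.g. along the cycle 0 → 1 → 0 with weight 10 and length 2. So λ(A) = 10/2 = 5.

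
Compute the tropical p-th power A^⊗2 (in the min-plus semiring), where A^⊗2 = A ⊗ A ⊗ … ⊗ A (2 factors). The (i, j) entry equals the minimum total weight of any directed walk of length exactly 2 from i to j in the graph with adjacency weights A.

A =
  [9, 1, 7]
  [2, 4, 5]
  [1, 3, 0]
A^⊗2 =
  [3, 5, 6]
  [6, 3, 5]
  [1, 2, 0]

Each entry (A^⊗2)_ij equals the minimum over all length-2 walks i = v_0 → v_1 → … → v_2 = j of Σ_t A[v_t][v_{t+1}]. For example, for (i, j) = (0, 2) we minimise over 3 possible intermediate vertex sequences; the minimum is 6, attained along the walk 0 → 1 → 2.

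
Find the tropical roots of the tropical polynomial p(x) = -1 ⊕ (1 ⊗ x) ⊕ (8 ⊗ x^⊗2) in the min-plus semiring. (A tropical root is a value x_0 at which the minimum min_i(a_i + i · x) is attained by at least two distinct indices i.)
Roots: {-7, -2}

Each tropical root is a break point of the lower envelope of the lines y = a_i + i · x (there are 3 lines, with slopes 0, 1, ..., 2). Only the lines that attain the minimum somewhere contribute to roots; other lines are dominated. Here the surviving (envelope) indices are i = 2, i = 1, i = 0.
Intersections between consecutive envelope lines give the roots: for adjacent envelope indices i < j the intersection is x = (a_i − a_j) / (j − i). Reading off the sorted break points: {-7, -2}.
Verification: at each break x_0, at least two indices attain the minimum of min_i(a_i + i · x_0).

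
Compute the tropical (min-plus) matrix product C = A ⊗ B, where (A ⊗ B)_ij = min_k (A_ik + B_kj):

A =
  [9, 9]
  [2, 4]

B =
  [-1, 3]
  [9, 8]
A ⊗ B =
  [8, 12]
  [1, 5]

Apply the min-plus product entry-by-entry:
  C[0][0] = min over k of (A[0][0] + B[0][0] = 9 + -1 = 8, A[0][1] + B[1][0] = 9 + 9 = 18) = 8 (attained at k = 0)
  C[0][1] = min over k of (A[0][0] + B[0][1] = 9 + 3 = 12, A[0][1] + B[1][1] = 9 + 8 = 17) = 12 (attained at k = 0)
  C[1][0] = min over k of (A[1][0] + B[0][0] = 2 + -1 = 1, A[1][1] + B[1][0] = 4 + 9 = 13) = 1 (attained at k = 0)
  C[1][1] = min over k of (A[1][0] + B[0][1] = 2 + 3 = 5, A[1][1] + B[1][1] = 4 + 8 = 12) = 5 (attained at k = 0)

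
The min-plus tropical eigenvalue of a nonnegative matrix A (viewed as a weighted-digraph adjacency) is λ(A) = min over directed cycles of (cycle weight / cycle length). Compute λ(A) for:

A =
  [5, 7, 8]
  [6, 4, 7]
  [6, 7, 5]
λ(A) = 4

Enumerate directed cycles and compute their means (weight / length). Sample:
  cycle 0 → 0: weight = 5, length = 1, mean = 5/1 ≈ 5.000
  cycle 1 → 1: weight = 4, length = 1, mean = 4/1 ≈ 4.000
  cycle 2 → 2: weight = 5, length = 1, mean = 5/1 ≈ 5.000
  cycle 0 → 1 → 0: weight = 13, length = 2, mean = 13/2 ≈ 6.500
  cycle 0 → 2 → 0: weight = 14, length = 2, mean = 14/2 ≈ 7.000
  cycle 1 → 0 → 1: weight = 13, length = 2, mean = 13/2 ≈ 6.500
Minimum mean = 4.000, attained e.g. along the cycle 1 → 1 with weight 4 and length 1. So λ(A) = 4/1 = 4.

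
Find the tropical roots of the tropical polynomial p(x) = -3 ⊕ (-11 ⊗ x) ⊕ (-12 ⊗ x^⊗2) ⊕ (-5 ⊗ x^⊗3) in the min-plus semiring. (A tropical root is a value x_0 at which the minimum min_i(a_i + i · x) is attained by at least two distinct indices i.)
Roots: {-7, 1, 8}

Each tropical root is a break point of the lower envelope of the lines y = a_i + i · x (there are 4 lines, with slopes 0, 1, ..., 3). Only the lines that attain the minimum somewhere contribute to roots; other lines are dominated. Here the surviving (envelope) indices are i = 3, i = 2, i = 1, i = 0.
Intersections between consecutive envelope lines give the roots: for adjacent envelope indices i < j the intersection is x = (a_i − a_j) / (j − i). Reading off the sorted break points: {-7, 1, 8}.
Verification: at each break x_0, at least two indices attain the minimum of min_i(a_i + i · x_0).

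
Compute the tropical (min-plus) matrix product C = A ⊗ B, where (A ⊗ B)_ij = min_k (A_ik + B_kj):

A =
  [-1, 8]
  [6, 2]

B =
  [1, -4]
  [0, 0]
A ⊗ B =
  [0, -5]
  [2, 2]

Apply the min-plus product entry-by-entry:
  C[0][0] = min over k of (A[0][0] + B[0][0] = -1 + 1 = 0, A[0][1] + B[1][0] = 8 + 0 = 8) = 0 (attained at k = 0)
  C[0][1] = min over k of (A[0][0] + B[0][1] = -1 + -4 = -5, A[0][1] + B[1][1] = 8 + 0 = 8) = -5 (attained at k = 0)
  C[1][0] = min over k of (A[1][0] + B[0][0] = 6 + 1 = 7, A[1][1] + B[1][0] = 2 + 0 = 2) = 2 (attained at k = 1)
  C[1][1] = min over k of (A[1][0] + B[0][1] = 6 + -4 = 2, A[1][1] + B[1][1] = 2 + 0 = 2) = 2 (attained at k = 0)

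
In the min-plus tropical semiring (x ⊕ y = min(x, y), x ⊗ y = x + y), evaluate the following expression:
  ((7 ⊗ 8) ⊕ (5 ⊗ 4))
((7 ⊗ 8) ⊕ (5 ⊗ 4)) = 9

Expand innermost to outermost. Recall ⊕ takes the minimum of its arguments and ⊗ takes their sum. Working out the expression ((7 ⊗ 8) ⊕ (5 ⊗ 4)) gives 9.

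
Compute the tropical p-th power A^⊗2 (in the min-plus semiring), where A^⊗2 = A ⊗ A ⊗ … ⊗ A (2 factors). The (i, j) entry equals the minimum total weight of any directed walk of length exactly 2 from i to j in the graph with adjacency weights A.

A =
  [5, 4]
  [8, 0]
A^⊗2 =
  [10, 4]
  [8, 0]

Each entry (A^⊗2)_ij equals the minimum over all length-2 walks i = v_0 → v_1 → … → v_2 = j of Σ_t A[v_t][v_{t+1}]. For example, for (i, j) = (0, 1) we minimise over 2 possible intermediate vertex sequences; the minimum is 4, attained along the walk 0 → 1 → 1.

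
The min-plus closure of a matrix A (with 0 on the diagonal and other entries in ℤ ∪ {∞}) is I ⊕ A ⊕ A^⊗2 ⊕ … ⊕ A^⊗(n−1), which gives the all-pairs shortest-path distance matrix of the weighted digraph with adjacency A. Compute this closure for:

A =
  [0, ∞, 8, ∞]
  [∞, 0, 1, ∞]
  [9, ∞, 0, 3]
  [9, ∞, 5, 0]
Closure =
  [0, ∞, 8, 11]
  [10, 0, 1, 4]
  [9, ∞, 0, 3]
  [9, ∞, 5, 0]

This is the Floyd-Warshall all-pairs shortest-path computation. For each intermediate vertex k = 0, 1, …, 3, update dist[i][j] ← min(dist[i][j], dist[i][k] + dist[k][j]). The final matrix gives, for each (i, j), the minimum total weight of any directed path from i to j (possibly empty when i = j).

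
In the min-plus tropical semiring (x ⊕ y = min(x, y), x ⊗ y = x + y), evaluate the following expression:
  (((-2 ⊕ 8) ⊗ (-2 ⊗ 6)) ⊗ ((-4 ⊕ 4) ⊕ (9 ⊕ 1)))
(((-2 ⊕ 8) ⊗ (-2 ⊗ 6)) ⊗ ((-4 ⊕ 4) ⊕ (9 ⊕ 1))) = -2

Expand innermost to outermost. Recall ⊕ takes the minimum of its arguments and ⊗ takes their sum. Working out the expression (((-2 ⊕ 8) ⊗ (-2 ⊗ 6)) ⊗ ((-4 ⊕ 4) ⊕ (9 ⊕ 1))) gives -2.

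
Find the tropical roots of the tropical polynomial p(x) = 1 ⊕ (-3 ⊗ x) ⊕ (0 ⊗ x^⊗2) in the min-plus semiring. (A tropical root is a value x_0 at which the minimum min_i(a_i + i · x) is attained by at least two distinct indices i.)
Roots: {-3, 4}

Each tropical root is a break point of the lower envelope of the lines y = a_i + i · x (there are 3 lines, with slopes 0, 1, ..., 2). Only the lines that attain the minimum somewhere contribute to roots; other lines are dominated. Here the surviving (envelope) indices are i = 2, i = 1, i = 0.
Intersections between consecutive envelope lines give the roots: for adjacent envelope indices i < j the intersection is x = (a_i − a_j) / (j − i). Reading off the sorted break points: {-3, 4}.
Verification: at each break x_0, at least two indices attain the minimum of min_i(a_i + i · x_0).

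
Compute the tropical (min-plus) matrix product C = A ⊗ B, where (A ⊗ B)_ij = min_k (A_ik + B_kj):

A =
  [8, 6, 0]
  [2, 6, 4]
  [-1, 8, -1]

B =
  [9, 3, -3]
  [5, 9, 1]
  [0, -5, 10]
A ⊗ B =
  [0, -5, 5]
  [4, -1, -1]
  [-1, -6, -4]

Apply the min-plus product entry-by-entry:
  C[0][0] = min over k of (A[0][0] + B[0][0] = 8 + 9 = 17, A[0][1] + B[1][0] = 6 + 5 = 11, A[0][2] + B[2][0] = 0 + 0 = 0) = 0 (attained at k = 2)
  C[0][1] = min over k of (A[0][0] + B[0][1] = 8 + 3 = 11, A[0][1] + B[1][1] = 6 + 9 = 15, A[0][2] + B[2][1] = 0 + -5 = -5) = -5 (attained at k = 2)
  C[0][2] = min over k of (A[0][0] + B[0][2] = 8 + -3 = 5, A[0][1] + B[1][2] = 6 + 1 = 7, A[0][2] + B[2][2] = 0 + 10 = 10) = 5 (attained at k = 0)
  C[1][0] = min over k of (A[1][0] + B[0][0] = 2 + 9 = 11, A[1][1] + B[1][0] = 6 + 5 = 11, A[1][2] + B[2][0] = 4 + 0 = 4) = 4 (attained at k = 2)
  C[1][1] = min over k of (A[1][0] + B[0][1] = 2 + 3 = 5, A[1][1] + B[1][1] = 6 + 9 = 15, A[1][2] + B[2][1] = 4 + -5 = -1) = -1 (attained at k = 2)
  C[1][2] = min over k of (A[1][0] + B[0][2] = 2 + -3 = -1, A[1][1] + B[1][2] = 6 + 1 = 7, A[1][2] + B[2][2] = 4 + 10 = 14) = -1 (attained at k = 0)
  C[2][0] = min over k of (A[2][0] + B[0][0] = -1 + 9 = 8, A[2][1] + B[1][0] = 8 + 5 = 13, A[2][2] + B[2][0] = -1 + 0 = -1) = -1 (attained at k = 2)
  C[2][1] = min over k of (A[2][0] + B[0][1] = -1 + 3 = 2, A[2][1] + B[1][1] = 8 + 9 = 17, A[2][2] + B[2][1] = -1 + -5 = -6) = -6 (attained at k = 2)
  C[2][2] = min over k of (A[2][0] + B[0][2] = -1 + -3 = -4, A[2][1] + B[1][2] = 8 + 1 = 9, A[2][2] + B[2][2] = -1 + 10 = 9) = -4 (attained at k = 0)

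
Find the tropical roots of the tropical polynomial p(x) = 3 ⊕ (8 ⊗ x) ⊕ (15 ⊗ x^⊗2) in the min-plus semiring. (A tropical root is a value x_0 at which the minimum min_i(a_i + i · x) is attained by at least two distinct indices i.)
Roots: {-7, -5}

Each tropical root is a break point of the lower envelope of the lines y = a_i + i · x (there are 3 lines, with slopes 0, 1, ..., 2). Only the lines that attain the minimum somewhere contribute to roots; other lines are dominated. Here the surviving (envelope) indices are i = 2, i = 1, i = 0.
Intersections between consecutive envelope lines give the roots: for adjacent envelope indices i < j the intersection is x = (a_i − a_j) / (j − i). Reading off the sorted break points: {-7, -5}.
Verification: at each break x_0, at least two indices attain the minimum of min_i(a_i + i · x_0).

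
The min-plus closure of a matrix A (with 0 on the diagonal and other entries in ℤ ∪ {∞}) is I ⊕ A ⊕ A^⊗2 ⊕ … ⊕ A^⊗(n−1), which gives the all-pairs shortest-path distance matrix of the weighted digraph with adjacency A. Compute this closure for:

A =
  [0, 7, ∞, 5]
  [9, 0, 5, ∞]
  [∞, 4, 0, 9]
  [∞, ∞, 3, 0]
Closure =
  [0, 7, 8, 5]
  [9, 0, 5, 14]
  [13, 4, 0, 9]
  [16, 7, 3, 0]

This is the Floyd-Warshall all-pairs shortest-path computation. For each intermediate vertex k = 0, 1, …, 3, update dist[i][j] ← min(dist[i][j], dist[i][k] + dist[k][j]). The final matrix gives, for each (i, j), the minimum total weight of any directed path from i to j (possibly empty when i = j).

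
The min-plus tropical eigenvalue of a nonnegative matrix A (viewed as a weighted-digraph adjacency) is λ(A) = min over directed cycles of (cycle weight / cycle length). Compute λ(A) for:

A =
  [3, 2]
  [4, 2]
λ(A) = 2

Enumerate directed cycles and compute their means (weight / length). Sample:
  cycle 0 → 0: weight = 3, length = 1, mean = 3/1 ≈ 3.000
  cycle 1 → 1: weight = 2, length = 1, mean = 2/1 ≈ 2.000
  cycle 0 → 1 → 0: weight = 6, length = 2, mean = 6/2 ≈ 3.000
  cycle 1 → 0 → 1: weight = 6, length = 2, mean = 6/2 ≈ 3.000
Minimum mean = 2.000, attained e.g. along the cycle 1 → 1 with weight 2 and length 1. So λ(A) = 2/1 = 2.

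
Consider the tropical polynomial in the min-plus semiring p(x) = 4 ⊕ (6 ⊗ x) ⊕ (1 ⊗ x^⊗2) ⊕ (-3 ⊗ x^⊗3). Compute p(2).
p(2) = 3

A tropical monomial a ⊗ x^⊗i evaluates to a + i · x. Evaluating each term at x = 2:
  Term 0 contributes 4 + 0 · 2 = 4
  Term 1 contributes 6 + 1 · 2 = 8
  Term 2 contributes 1 + 2 · 2 = 5
  Term 3 contributes -3 + 3 · 2 = 3
p(2) = ⊕ of these = min[4, 8, 5, 3] = 3.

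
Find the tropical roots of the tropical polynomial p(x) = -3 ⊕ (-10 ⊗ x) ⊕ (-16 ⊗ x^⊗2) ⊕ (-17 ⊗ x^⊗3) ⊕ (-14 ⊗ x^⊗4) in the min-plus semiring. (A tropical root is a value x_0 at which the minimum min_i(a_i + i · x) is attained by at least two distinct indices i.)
Roots: {-3, 1, 6, 7}

Each tropical root is a break point of the lower envelope of the lines y = a_i + i · x (there are 5 lines, with slopes 0, 1, ..., 4). Only the lines that attain the minimum somewhere contribute to roots; other lines are dominated. Here the surviving (envelope) indices are i = 4, i = 3, i = 2, i = 1, i = 0.
Intersections between consecutive envelope lines give the roots: for adjacent envelope indices i < j the intersection is x = (a_i − a_j) / (j − i). Reading off the sorted break points: {-3, 1, 6, 7}.
Verification: at each break x_0, at least two indices attain the minimum of min_i(a_i + i · x_0).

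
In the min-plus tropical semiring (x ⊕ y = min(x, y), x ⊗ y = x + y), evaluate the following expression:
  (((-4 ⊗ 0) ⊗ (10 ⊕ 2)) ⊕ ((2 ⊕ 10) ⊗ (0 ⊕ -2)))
(((-4 ⊗ 0) ⊗ (10 ⊕ 2)) ⊕ ((2 ⊕ 10) ⊗ (0 ⊕ -2))) = -2

Expand innermost to outermost. Recall ⊕ takes the minimum of its arguments and ⊗ takes their sum. Working out the expression (((-4 ⊗ 0) ⊗ (10 ⊕ 2)) ⊕ ((2 ⊕ 10) ⊗ (0 ⊕ -2))) gives -2.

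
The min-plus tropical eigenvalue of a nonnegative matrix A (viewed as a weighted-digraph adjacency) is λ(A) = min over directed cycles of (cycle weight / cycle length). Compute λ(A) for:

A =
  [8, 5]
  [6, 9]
λ(A) = 11/2

Enumerate directed cycles and compute their means (weight / length). Sample:
  cycle 0 → 0: weight = 8, length = 1, mean = 8/1 ≈ 8.000
  cycle 1 → 1: weight = 9, length = 1, mean = 9/1 ≈ 9.000
  cycle 0 → 1 → 0: weight = 11, length = 2, mean = 11/2 ≈ 5.500
  cycle 1 → 0 → 1: weight = 11, length = 2, mean = 11/2 ≈ 5.500
Minimum mean = 5.500, attained e.g. along the cycle 0 → 1 → 0 with weight 11 and length 2. So λ(A) = 11/2 = 11/2.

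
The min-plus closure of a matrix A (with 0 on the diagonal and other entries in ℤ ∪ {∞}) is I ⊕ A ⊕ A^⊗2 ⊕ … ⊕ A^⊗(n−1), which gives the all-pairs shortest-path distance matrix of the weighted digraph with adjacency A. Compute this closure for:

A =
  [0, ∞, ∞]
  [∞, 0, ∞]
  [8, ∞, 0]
Closure =
  [0, ∞, ∞]
  [∞, 0, ∞]
  [8, ∞, 0]

This is the Floyd-Warshall all-pairs shortest-path computation. For each intermediate vertex k = 0, 1, …, 2, update dist[i][j] ← min(dist[i][j], dist[i][k] + dist[k][j]). The final matrix gives, for each (i, j), the minimum total weight of any directed path from i to j (possibly empty when i = j).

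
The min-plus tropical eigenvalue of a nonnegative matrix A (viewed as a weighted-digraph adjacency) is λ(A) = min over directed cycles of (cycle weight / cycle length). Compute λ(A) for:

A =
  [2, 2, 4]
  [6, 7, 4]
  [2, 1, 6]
λ(A) = 2

Enumerate directed cycles and compute their means (weight / length). Sample:
  cycle 0 → 0: weight = 2, length = 1, mean = 2/1 ≈ 2.000
  cycle 1 → 1: weight = 7, length = 1, mean = 7/1 ≈ 7.000
  cycle 2 → 2: weight = 6, length = 1, mean = 6/1 ≈ 6.000
  cycle 0 → 1 → 0: weight = 8, length = 2, mean = 8/2 ≈ 4.000
  cycle 0 → 2 → 0: weight = 6, length = 2, mean = 6/2 ≈ 3.000
  cycle 1 → 0 → 1: weight = 8, length = 2, mean = 8/2 ≈ 4.000
Minimum mean = 2.000, attained e.g. along the cycle 0 → 0 with weight 2 and length 1. So λ(A) = 2/1 = 2.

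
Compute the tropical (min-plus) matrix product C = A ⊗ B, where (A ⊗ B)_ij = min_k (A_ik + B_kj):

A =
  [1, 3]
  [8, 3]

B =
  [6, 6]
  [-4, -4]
A ⊗ B =
  [-1, -1]
  [-1, -1]

Apply the min-plus product entry-by-entry:
  C[0][0] = min over k of (A[0][0] + B[0][0] = 1 + 6 = 7, A[0][1] + B[1][0] = 3 + -4 = -1) = -1 (attained at k = 1)
  C[0][1] = min over k of (A[0][0] + B[0][1] = 1 + 6 = 7, A[0][1] + B[1][1] = 3 + -4 = -1) = -1 (attained at k = 1)
  C[1][0] = min over k of (A[1][0] + B[0][0] = 8 + 6 = 14, A[1][1] + B[1][0] = 3 + -4 = -1) = -1 (attained at k = 1)
  C[1][1] = min over k of (A[1][0] + B[0][1] = 8 + 6 = 14, A[1][1] + B[1][1] = 3 + -4 = -1) = -1 (attained at k = 1)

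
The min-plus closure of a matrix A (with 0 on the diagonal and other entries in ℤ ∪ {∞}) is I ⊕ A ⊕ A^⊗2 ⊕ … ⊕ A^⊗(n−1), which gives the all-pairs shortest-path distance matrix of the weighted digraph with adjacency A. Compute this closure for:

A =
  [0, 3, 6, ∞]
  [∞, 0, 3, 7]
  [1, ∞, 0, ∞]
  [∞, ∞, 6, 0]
Closure =
  [0, 3, 6, 10]
  [4, 0, 3, 7]
  [1, 4, 0, 11]
  [7, 10, 6, 0]

This is the Floyd-Warshall all-pairs shortest-path computation. For each intermediate vertex k = 0, 1, …, 3, update dist[i][j] ← min(dist[i][j], dist[i][k] + dist[k][j]). The final matrix gives, for each (i, j), the minimum total weight of any directed path from i to j (possibly empty when i = j).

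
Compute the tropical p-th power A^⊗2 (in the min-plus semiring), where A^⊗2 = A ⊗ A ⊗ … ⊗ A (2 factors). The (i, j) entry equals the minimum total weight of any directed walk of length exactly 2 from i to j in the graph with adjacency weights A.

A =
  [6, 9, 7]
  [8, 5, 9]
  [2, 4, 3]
A^⊗2 =
  [9, 11, 10]
  [11, 10, 12]
  [5, 7, 6]

Each entry (A^⊗2)_ij equals the minimum over all length-2 walks i = v_0 → v_1 → … → v_2 = j of Σ_t A[v_t][v_{t+1}]. For example, for (i, j) = (0, 2) we minimise over 3 possible intermediate vertex sequences; the minimum is 10, attained along the walk 0 → 2 → 2.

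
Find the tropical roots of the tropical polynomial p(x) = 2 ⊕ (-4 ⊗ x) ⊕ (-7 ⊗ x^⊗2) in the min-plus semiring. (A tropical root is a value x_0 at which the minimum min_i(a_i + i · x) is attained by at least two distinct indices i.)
Roots: {3, 6}

Each tropical root is a break point of the lower envelope of the lines y = a_i + i · x (there are 3 lines, with slopes 0, 1, ..., 2). Only the lines that attain the minimum somewhere contribute to roots; other lines are dominated. Here the surviving (envelope) indices are i = 2, i = 1, i = 0.
Intersections between consecutive envelope lines give the roots: for adjacent envelope indices i < j the intersection is x = (a_i − a_j) / (j − i). Reading off the sorted break points: {3, 6}.
Verification: at each break x_0, at least two indices attain the minimum of min_i(a_i + i · x_0).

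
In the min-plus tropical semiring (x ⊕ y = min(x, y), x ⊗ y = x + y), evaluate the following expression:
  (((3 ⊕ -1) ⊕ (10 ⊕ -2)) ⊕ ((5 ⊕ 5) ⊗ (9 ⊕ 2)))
(((3 ⊕ -1) ⊕ (10 ⊕ -2)) ⊕ ((5 ⊕ 5) ⊗ (9 ⊕ 2))) = -2

Expand innermost to outermost. Recall ⊕ takes the minimum of its arguments and ⊗ takes their sum. Working out the expression (((3 ⊕ -1) ⊕ (10 ⊕ -2)) ⊕ ((5 ⊕ 5) ⊗ (9 ⊕ 2))) gives -2.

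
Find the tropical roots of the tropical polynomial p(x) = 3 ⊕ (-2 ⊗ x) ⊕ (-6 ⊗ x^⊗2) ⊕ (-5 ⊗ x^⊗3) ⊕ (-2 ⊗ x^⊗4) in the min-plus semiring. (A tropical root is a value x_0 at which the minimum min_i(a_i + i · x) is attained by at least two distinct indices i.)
Roots: {-3, -1, 4, 5}

Each tropical root is a break point of the lower envelope of the lines y = a_i + i · x (there are 5 lines, with slopes 0, 1, ..., 4). Only the lines that attain the minimum somewhere contribute to roots; other lines are dominated. Here the surviving (envelope) indices are i = 4, i = 3, i = 2, i = 1, i = 0.
Intersections between consecutive envelope lines give the roots: for adjacent envelope indices i < j the intersection is x = (a_i − a_j) / (j − i). Reading off the sorted break points: {-3, -1, 4, 5}.
Verification: at each break x_0, at least two indices attain the minimum of min_i(a_i + i · x_0).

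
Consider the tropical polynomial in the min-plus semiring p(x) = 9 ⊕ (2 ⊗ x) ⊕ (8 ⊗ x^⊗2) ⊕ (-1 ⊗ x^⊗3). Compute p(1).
p(1) = 2

A tropical monomial a ⊗ x^⊗i evaluates to a + i · x. Evaluating each term at x = 1:
  Term 0 contributes 9 + 0 · 1 = 9
  Term 1 contributes 2 + 1 · 1 = 3
  Term 2 contributes 8 + 2 · 1 = 10
  Term 3 contributes -1 + 3 · 1 = 2
p(1) = ⊕ of these = min[9, 3, 10, 2] = 2.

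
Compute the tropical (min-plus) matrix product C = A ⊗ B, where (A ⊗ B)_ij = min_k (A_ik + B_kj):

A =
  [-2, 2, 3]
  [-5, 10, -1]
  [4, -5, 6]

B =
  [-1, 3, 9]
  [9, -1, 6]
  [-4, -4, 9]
A ⊗ B =
  [-3, -1, 7]
  [-6, -5, 4]
  [2, -6, 1]

Apply the min-plus product entry-by-entry:
  C[0][0] = min over k of (A[0][0] + B[0][0] = -2 + -1 = -3, A[0][1] + B[1][0] = 2 + 9 = 11, A[0][2] + B[2][0] = 3 + -4 = -1) = -3 (attained at k = 0)
  C[0][1] = min over k of (A[0][0] + B[0][1] = -2 + 3 = 1, A[0][1] + B[1][1] = 2 + -1 = 1, A[0][2] + B[2][1] = 3 + -4 = -1) = -1 (attained at k = 2)
  C[0][2] = min over k of (A[0][0] + B[0][2] = -2 + 9 = 7, A[0][1] + B[1][2] = 2 + 6 = 8, A[0][2] + B[2][2] = 3 + 9 = 12) = 7 (attained at k = 0)
  C[1][0] = min over k of (A[1][0] + B[0][0] = -5 + -1 = -6, A[1][1] + B[1][0] = 10 + 9 = 19, A[1][2] + B[2][0] = -1 + -4 = -5) = -6 (attained at k = 0)
  C[1][1] = min over k of (A[1][0] + B[0][1] = -5 + 3 = -2, A[1][1] + B[1][1] = 10 + -1 = 9, A[1][2] + B[2][1] = -1 + -4 = -5) = -5 (attained at k = 2)
  C[1][2] = min over k of (A[1][0] + B[0][2] = -5 + 9 = 4, A[1][1] + B[1][2] = 10 + 6 = 16, A[1][2] + B[2][2] = -1 + 9 = 8) = 4 (attained at k = 0)
  C[2][0] = min over k of (A[2][0] + B[0][0] = 4 + -1 = 3, A[2][1] + B[1][0] = -5 + 9 = 4, A[2][2] + B[2][0] = 6 + -4 = 2) = 2 (attained at k = 2)
  C[2][1] = min over k of (A[2][0] + B[0][1] = 4 + 3 = 7, A[2][1] + B[1][1] = -5 + -1 = -6, A[2][2] + B[2][1] = 6 + -4 = 2) = -6 (attained at k = 1)
  C[2][2] = min over k of (A[2][0] + B[0][2] = 4 + 9 = 13, A[2][1] + B[1][2] = -5 + 6 = 1, A[2][2] + B[2][2] = 6 + 9 = 15) = 1 (attained at k = 1)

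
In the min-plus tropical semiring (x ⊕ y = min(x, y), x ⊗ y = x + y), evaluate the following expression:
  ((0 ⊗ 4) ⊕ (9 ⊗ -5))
((0 ⊗ 4) ⊕ (9 ⊗ -5)) = 4

Expand innermost to outermost. Recall ⊕ takes the minimum of its arguments and ⊗ takes their sum. Working out the expression ((0 ⊗ 4) ⊕ (9 ⊗ -5)) gives 4.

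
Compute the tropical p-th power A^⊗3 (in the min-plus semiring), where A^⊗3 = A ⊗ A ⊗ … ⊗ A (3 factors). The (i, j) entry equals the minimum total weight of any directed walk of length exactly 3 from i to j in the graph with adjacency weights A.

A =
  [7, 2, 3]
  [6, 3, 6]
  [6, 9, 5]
A^⊗3 =
  [11, 8, 11]
  [12, 9, 12]
  [14, 11, 14]

Each entry (A^⊗3)_ij equals the minimum over all length-3 walks i = v_0 → v_1 → … → v_3 = j of Σ_t A[v_t][v_{t+1}]. For example, for (i, j) = (0, 2) we minimise over 9 possible intermediate vertex sequences; the minimum is 11, attained along the walk 0 → 1 → 0 → 2.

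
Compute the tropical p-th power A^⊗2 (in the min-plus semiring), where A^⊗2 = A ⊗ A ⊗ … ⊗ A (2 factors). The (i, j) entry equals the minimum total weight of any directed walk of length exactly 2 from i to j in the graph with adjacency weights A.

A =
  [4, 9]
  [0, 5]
A^⊗2 =
  [8, 13]
  [4, 9]

Each entry (A^⊗2)_ij equals the minimum over all length-2 walks i = v_0 → v_1 → … → v_2 = j of Σ_t A[v_t][v_{t+1}]. For example, for (i, j) = (0, 1) we minimise over 2 possible intermediate vertex sequences; the minimum is 13, attained along the walk 0 → 0 → 1.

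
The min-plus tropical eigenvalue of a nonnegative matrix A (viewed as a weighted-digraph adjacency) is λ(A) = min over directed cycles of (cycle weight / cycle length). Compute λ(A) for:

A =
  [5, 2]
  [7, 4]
λ(A) = 4

Enumerate directed cycles and compute their means (weight / length). Sample:
  cycle 0 → 0: weight = 5, length = 1, mean = 5/1 ≈ 5.000
  cycle 1 → 1: weight = 4, length = 1, mean = 4/1 ≈ 4.000
  cycle 0 → 1 → 0: weight = 9, length = 2, mean = 9/2 ≈ 4.500
  cycle 1 → 0 → 1: weight = 9, length = 2, mean = 9/2 ≈ 4.500
Minimum mean = 4.000, attained e.g. along the cycle 1 → 1 with weight 4 and length 1. So λ(A) = 4/1 = 4.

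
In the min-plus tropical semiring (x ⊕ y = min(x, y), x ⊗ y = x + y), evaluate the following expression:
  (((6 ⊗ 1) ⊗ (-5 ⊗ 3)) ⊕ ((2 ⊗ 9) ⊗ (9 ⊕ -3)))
(((6 ⊗ 1) ⊗ (-5 ⊗ 3)) ⊕ ((2 ⊗ 9) ⊗ (9 ⊕ -3))) = 5

Expand innermost to outermost. Recall ⊕ takes the minimum of its arguments and ⊗ takes their sum. Working out the expression (((6 ⊗ 1) ⊗ (-5 ⊗ 3)) ⊕ ((2 ⊗ 9) ⊗ (9 ⊕ -3))) gives 5.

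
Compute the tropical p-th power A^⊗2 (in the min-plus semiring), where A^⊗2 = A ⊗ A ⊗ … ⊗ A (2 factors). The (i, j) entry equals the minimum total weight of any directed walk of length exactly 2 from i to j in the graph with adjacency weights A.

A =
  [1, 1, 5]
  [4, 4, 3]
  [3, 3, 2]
A^⊗2 =
  [2, 2, 4]
  [5, 5, 5]
  [4, 4, 4]

Each entry (A^⊗2)_ij equals the minimum over all length-2 walks i = v_0 → v_1 → … → v_2 = j of Σ_t A[v_t][v_{t+1}]. For example, for (i, j) = (0, 2) we minimise over 3 possible intermediate vertex sequences; the minimum is 4, attained along the walk 0 → 1 → 2.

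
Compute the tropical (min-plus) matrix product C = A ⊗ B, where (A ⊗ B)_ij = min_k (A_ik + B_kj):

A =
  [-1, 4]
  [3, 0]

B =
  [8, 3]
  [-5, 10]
A ⊗ B =
  [-1, 2]
  [-5, 6]

Apply the min-plus product entry-by-entry:
  C[0][0] = min over k of (A[0][0] + B[0][0] = -1 + 8 = 7, A[0][1] + B[1][0] = 4 + -5 = -1) = -1 (attained at k = 1)
  C[0][1] = min over k of (A[0][0] + B[0][1] = -1 + 3 = 2, A[0][1] + B[1][1] = 4 + 10 = 14) = 2 (attained at k = 0)
  C[1][0] = min over k of (A[1][0] + B[0][0] = 3 + 8 = 11, A[1][1] + B[1][0] = 0 + -5 = -5) = -5 (attained at k = 1)
  C[1][1] = min over k of (A[1][0] + B[0][1] = 3 + 3 = 6, A[1][1] + B[1][1] = 0 + 10 = 10) = 6 (attained at k = 0)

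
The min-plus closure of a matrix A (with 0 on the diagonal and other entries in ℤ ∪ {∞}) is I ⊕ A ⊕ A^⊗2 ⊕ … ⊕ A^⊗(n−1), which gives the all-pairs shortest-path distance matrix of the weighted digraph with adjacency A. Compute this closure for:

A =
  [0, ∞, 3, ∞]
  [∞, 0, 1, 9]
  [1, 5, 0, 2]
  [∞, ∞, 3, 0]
Closure =
  [0, 8, 3, 5]
  [2, 0, 1, 3]
  [1, 5, 0, 2]
  [4, 8, 3, 0]

This is the Floyd-Warshall all-pairs shortest-path computation. For each intermediate vertex k = 0, 1, …, 3, update dist[i][j] ← min(dist[i][j], dist[i][k] + dist[k][j]). The final matrix gives, for each (i, j), the minimum total weight of any directed path from i to j (possibly empty when i = j).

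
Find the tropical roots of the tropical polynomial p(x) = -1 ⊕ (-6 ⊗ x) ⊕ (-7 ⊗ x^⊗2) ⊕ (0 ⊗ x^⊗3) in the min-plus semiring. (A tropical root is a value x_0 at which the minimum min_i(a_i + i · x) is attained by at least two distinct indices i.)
Roots: {-7, 1, 5}

Each tropical root is a break point of the lower envelope of the lines y = a_i + i · x (there are 4 lines, with slopes 0, 1, ..., 3). Only the lines that attain the minimum somewhere contribute to roots; other lines are dominated. Here the surviving (envelope) indices are i = 3, i = 2, i = 1, i = 0.
Intersections between consecutive envelope lines give the roots: for adjacent envelope indices i < j the intersection is x = (a_i − a_j) / (j − i). Reading off the sorted break points: {-7, 1, 5}.
Verification: at each break x_0, at least two indices attain the minimum of min_i(a_i + i · x_0).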